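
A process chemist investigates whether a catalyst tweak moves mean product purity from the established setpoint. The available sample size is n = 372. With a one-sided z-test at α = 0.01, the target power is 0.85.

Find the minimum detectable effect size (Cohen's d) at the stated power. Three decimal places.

Required noncentrality: δ = z_{0.01} + z_{0.15} = 2.326 + 1.036 = 3.363.
δ = d·√n ⇒ d = δ/√n = 3.363/√372 = 0.1744.

d ≈ 0.174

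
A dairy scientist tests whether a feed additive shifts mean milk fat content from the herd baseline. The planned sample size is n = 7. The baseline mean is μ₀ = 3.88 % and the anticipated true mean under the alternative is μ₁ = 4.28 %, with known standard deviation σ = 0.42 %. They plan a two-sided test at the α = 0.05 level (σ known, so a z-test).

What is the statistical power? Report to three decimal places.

Power ≈ 0.712

Standardized effect: d = |μ₁ − μ₀| / σ = |4.28 − 3.88| / 0.42 = 0.9524
Noncentrality parameter: λ = d·√n = 0.9524 × √7 = 2.5198
Two-sided α = 0.05 → critical value z_{0.025} = 1.960.
Power = Φ(λ − 1.960) + Φ(−λ − 1.960) = Φ(0.560) + Φ(-4.480) = 0.7122 + 0.0000 = 0.7122.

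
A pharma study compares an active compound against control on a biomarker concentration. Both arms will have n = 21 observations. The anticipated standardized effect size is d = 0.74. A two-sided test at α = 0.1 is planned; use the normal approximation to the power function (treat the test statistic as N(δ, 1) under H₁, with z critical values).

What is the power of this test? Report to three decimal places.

Power ≈ 0.774

Noncentrality parameter: δ = d·√(n/2) = 0.74 × √(21/2) = 2.3979
Critical value for a two-sided test at α = 0.1: z_{α/2} = 1.645.
Power = Φ(δ − 1.645) + Φ(−δ − 1.645) = Φ(0.753) + Φ(-4.043) = 0.7743 + 0.0000 = 0.7743.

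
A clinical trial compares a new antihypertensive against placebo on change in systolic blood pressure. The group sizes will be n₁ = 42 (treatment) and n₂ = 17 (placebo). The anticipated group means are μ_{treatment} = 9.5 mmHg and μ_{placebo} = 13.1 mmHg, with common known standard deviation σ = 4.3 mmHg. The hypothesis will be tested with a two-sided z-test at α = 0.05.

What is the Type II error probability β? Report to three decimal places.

Standardized effect: d = |μ_{treatment} − μ_{placebo}| / σ = |9.5 − 13.1| / 4.3 = 0.8372
Noncentrality parameter: δ = d / √(1/n₁ + 1/n₂) = 0.8372 / √(1/42 + 1/17) = 2.9124
Two-sided α = 0.05 → critical value z_{0.025} = 1.960.
Power = Φ(δ − 1.960) + Φ(−δ − 1.960) = Φ(0.952) + Φ(-4.872) = 0.8296 + 0.0000 = 0.8296.
Type II error: β = 1 − power = 1 − 0.8296 = 0.1704.

β ≈ 0.170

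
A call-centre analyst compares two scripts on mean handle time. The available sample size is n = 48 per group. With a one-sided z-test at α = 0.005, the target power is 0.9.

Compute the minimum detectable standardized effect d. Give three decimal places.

d ≈ 0.787

Need Φ(δ − 2.576) = 0.9, so δ = 2.576 + 1.282 = 3.857.
δ = d·√(n/2) ⇒ d = δ/√(n/2) = 3.857/√(48/2) = 0.7874.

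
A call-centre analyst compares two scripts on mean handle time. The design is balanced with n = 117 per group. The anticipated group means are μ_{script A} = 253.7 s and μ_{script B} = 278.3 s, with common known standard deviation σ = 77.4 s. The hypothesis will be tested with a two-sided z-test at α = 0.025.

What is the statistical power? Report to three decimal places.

Power ≈ 0.575

Standardized effect: d = |μ_{script A} − μ_{script B}| / σ = |253.7 − 278.3| / 77.4 = 0.3178
Noncentrality parameter: δ = d·√(n/2) = 0.3178 × √(117/2) = 2.4309
Two-sided α = 0.025 → critical value z_{0.0125} = 2.241.
Power = Φ(δ − 2.241) + Φ(−δ − 2.241) = Φ(0.190) + Φ(-4.672) = 0.5752 + 0.0000 = 0.5752.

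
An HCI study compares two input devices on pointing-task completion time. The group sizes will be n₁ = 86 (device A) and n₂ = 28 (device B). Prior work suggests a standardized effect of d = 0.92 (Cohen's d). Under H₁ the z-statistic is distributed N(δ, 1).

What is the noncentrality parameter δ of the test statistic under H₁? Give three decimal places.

δ ≈ 4.228

The noncentrality parameter scales effect size by the design's sample-size factor: δ = d / √(1/n₁ + 1/n₂) = 0.92 / √(1/86 + 1/28) = 4.2283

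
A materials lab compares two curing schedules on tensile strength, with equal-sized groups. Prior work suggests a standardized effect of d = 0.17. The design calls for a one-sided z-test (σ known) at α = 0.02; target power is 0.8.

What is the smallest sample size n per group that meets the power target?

Set Φ(δ − 2.054) = 0.8; then δ − 2.054 = Φ⁻¹(0.8) = 0.842, giving δ = 2.895.
δ = d·√(n/2) ⇒ n = 2(δ/d)² = 2 × (2.895 / 0.17)² = 580.15.
Rounding up, n = 581 per group.

n = 581 per group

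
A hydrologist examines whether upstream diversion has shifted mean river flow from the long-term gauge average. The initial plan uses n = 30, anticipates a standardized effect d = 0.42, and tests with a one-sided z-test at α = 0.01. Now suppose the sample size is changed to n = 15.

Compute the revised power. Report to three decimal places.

With n = 15: δ = d·√n = 0.42 × √15 = 1.6267. Critical value z_{0.01} = 2.326.
Revised power = Φ(δ − 2.326) = Φ(-0.700) = 0.2421.

Power ≈ 0.242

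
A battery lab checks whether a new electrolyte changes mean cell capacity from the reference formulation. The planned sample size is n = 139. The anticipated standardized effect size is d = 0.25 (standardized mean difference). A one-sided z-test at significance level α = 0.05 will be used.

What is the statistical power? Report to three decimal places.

Power ≈ 0.904

Noncentrality parameter: δ = d·√n = 0.25 × √139 = 2.9475
Critical value for a one-sided test at α = 0.05: z_α = 1.645.
Power = P(Z > 1.645 − δ) = Φ(1.303) = 0.9036.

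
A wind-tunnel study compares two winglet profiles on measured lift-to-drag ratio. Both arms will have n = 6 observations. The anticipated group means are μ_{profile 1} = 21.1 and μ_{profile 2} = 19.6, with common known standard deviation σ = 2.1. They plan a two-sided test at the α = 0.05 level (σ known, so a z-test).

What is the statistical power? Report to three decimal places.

Power ≈ 0.236

Standardized effect: d = |μ_{profile 1} − μ_{profile 2}| / σ = |21.1 − 19.6| / 2.1 = 0.7143
Noncentrality parameter: δ = d·√(n/2) = 0.7143 × √(6/2) = 1.2372
Critical value for a two-sided test at α = 0.05: z_{α/2} = 1.960.
Power = Φ(δ − 1.960) + Φ(−δ − 1.960) = Φ(-0.723) + Φ(-3.197) = 0.2349 + 0.0007 = 0.2356.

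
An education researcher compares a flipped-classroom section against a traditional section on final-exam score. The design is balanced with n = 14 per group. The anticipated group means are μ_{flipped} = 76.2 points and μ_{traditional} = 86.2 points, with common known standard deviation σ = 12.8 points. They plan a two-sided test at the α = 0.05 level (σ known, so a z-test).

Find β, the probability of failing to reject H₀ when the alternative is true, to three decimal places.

β ≈ 0.457

Standardized effect: d = |μ_{flipped} − μ_{traditional}| / σ = |76.2 − 86.2| / 12.8 = 0.7812
Noncentrality parameter: δ = d·√(n/2) = 0.7812 × √(14/2) = 2.0670
Critical value for a two-sided test at α = 0.05: z_{α/2} = 1.960.
Power = Φ(δ − 1.960) + Φ(−δ − 1.960) = Φ(0.107) + Φ(-4.027) = 0.5426 + 0.0000 = 0.5426.
Type II error: β = 1 − power = 1 − 0.5426 = 0.4574.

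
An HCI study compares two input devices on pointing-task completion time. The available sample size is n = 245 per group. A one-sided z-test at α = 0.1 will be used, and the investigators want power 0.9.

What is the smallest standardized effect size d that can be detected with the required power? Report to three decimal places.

Need Φ(δ − 1.282) = 0.9, so δ = 1.282 + 1.282 = 2.563.
δ = d·√(n/2) ⇒ d = δ/√(n/2) = 2.563/√(245/2) = 0.2316.

d ≈ 0.232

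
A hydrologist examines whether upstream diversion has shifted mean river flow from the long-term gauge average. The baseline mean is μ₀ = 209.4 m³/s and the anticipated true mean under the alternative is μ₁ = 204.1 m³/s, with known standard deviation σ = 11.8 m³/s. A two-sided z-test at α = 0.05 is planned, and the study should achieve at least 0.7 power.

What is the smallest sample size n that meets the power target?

n = 31

Standardized effect: d = |μ₁ − μ₀| / σ = |204.1 − 209.4| / 11.8 = 0.4492
Set Φ(δ − 1.960) = 0.7; then δ − 1.960 = Φ⁻¹(0.7) = 0.524, giving δ = 2.484.
(The Φ(−δ − z_{α/2}) term is vanishingly small for δ > 0 and is dropped in the standard sample-size formula.)
δ = d·√n ⇒ n = (δ/d)² = (2.484 / 0.4492)² = 30.59.
Rounding up, n = 31.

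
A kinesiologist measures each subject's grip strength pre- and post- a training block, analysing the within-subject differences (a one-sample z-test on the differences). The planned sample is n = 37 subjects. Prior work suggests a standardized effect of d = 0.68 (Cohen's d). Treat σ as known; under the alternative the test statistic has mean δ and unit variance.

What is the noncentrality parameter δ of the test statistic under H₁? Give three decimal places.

δ ≈ 4.136

δ = d·√n = 0.68 × √37 = 4.1363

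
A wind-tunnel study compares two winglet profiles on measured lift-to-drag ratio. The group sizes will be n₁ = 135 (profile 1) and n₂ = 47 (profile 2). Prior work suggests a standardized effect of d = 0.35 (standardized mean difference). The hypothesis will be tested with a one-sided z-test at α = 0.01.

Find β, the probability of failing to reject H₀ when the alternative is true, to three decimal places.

β ≈ 0.602

Noncentrality parameter: δ = d / √(1/n₁ + 1/n₂) = 0.35 / √(1/135 + 1/47) = 2.0666
Critical value for a one-sided test at α = 0.01: z_α = 2.326.
Power = Φ(δ − 2.326) = Φ(-0.260) = 0.3975.
Type II error: β = 1 − power = 1 − 0.3975 = 0.6025.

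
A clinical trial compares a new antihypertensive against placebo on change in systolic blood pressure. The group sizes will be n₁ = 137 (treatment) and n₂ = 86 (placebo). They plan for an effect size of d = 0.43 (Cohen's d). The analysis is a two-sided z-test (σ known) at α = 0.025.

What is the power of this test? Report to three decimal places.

Power ≈ 0.812

Noncentrality parameter: δ = d / √(1/n₁ + 1/n₂) = 0.43 / √(1/137 + 1/86) = 3.1255
Critical value for a two-sided test at α = 0.025: z_{α/2} = 2.241.
Power = Φ(δ − 2.241) + Φ(−δ − 2.241) = Φ(0.884) + Φ(-5.367) = 0.8117 + 0.0000 = 0.8117.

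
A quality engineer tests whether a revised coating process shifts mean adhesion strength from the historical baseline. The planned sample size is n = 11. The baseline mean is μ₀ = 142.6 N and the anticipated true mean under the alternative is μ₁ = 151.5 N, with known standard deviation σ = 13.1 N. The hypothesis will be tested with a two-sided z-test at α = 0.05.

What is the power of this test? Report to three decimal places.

Standardized effect: d = |μ₁ − μ₀| / σ = |151.5 − 142.6| / 13.1 = 0.6794
Noncentrality parameter: δ = d·√n = 0.6794 × √11 = 2.2533
Two-sided α = 0.05 → critical value z_{0.025} = 1.960.
Power = Φ(δ − 1.960) + Φ(−δ − 1.960) = Φ(0.293) + Φ(-4.213) = 0.6154 + 0.0000 = 0.6154.

Power ≈ 0.615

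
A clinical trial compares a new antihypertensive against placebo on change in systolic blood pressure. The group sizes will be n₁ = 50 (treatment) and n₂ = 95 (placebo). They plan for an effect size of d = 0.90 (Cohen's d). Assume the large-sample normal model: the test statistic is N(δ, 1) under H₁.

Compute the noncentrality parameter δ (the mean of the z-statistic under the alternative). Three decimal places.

δ ≈ 5.151

δ = d / √(1/n₁ + 1/n₂) = 0.90 / √(1/50 + 1/95) = 5.1512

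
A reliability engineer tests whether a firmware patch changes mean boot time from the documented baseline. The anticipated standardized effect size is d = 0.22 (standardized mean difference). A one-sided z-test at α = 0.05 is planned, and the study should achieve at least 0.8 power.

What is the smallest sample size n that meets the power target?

For power 0.8 need Φ(δ − z_{0.05}) = 0.8, so δ = z_{0.05} + z_{0.20} = 1.645 + 0.842 = 2.486.
δ = d·√n ⇒ n = (δ/d)² = (2.486 / 0.22)² = 127.74.
Rounding up, n = 128.

n = 128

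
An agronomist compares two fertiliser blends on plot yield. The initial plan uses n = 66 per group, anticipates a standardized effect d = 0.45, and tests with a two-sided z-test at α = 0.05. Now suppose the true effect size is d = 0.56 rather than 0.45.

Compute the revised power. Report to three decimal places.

Power ≈ 0.896

With d = 0.56: δ = d·√(n/2) = 0.56 × √(66/2) = 3.2170. Critical value z_{0.025} = 1.960.
Revised power = Φ(δ − 1.960) + Φ(−δ − 1.960) = Φ(1.257) + Φ(-5.177) = 0.8956 + 0.0000 = 0.8956.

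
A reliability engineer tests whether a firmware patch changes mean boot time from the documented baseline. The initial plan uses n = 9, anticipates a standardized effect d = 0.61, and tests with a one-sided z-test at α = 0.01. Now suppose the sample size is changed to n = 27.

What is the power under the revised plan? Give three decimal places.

Power ≈ 0.800

With n = 27: δ = d·√n = 0.61 × √27 = 3.1697. Critical value z_{0.01} = 2.326.
Revised power = P(Z > 2.326 − δ) = Φ(0.843) = 0.8005.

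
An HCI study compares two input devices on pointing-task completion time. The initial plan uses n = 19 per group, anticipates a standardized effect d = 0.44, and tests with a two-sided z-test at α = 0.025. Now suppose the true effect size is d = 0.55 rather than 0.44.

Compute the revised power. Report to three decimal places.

With d = 0.55: δ = d·√(n/2) = 0.55 × √(19/2) = 1.6952. Critical value z_{0.0125} = 2.241.
Revised power = Φ(δ − 2.241) + Φ(−δ − 2.241) = Φ(-0.546) + Φ(-3.937) = 0.2925 + 0.0000 = 0.2925.

Power ≈ 0.293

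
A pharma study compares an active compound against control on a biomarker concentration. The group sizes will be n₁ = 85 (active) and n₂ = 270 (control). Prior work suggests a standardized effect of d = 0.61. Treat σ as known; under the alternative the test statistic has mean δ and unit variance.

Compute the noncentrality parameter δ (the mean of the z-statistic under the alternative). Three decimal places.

δ ≈ 4.905

δ = d / √(1/n₁ + 1/n₂) = 0.61 / √(1/85 + 1/270) = 4.9046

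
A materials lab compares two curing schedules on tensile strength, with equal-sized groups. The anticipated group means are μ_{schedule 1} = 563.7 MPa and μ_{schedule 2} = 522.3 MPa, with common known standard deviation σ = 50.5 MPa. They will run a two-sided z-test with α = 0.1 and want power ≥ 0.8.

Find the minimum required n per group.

Standardized effect: d = |μ_{schedule 1} − μ_{schedule 2}| / σ = |563.7 − 522.3| / 50.5 = 0.8198
For power 0.8 need Φ(δ − z_{0.05}) = 0.8, so δ = z_{0.05} + z_{0.20} = 1.645 + 0.842 = 2.486.
(The Φ(−δ − z_{α/2}) term is vanishingly small for δ > 0 and is dropped in the standard sample-size formula.)
δ = d·√(n/2) ⇒ n = 2(δ/d)² = 2 × (2.486 / 0.8198)² = 18.40.
Round up to the next whole unit.

n = 19 per group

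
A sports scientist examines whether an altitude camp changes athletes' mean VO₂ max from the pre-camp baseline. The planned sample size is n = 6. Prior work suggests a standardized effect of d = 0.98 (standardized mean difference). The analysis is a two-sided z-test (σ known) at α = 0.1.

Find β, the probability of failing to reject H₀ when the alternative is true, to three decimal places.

Noncentrality parameter: δ = d·√n = 0.98 × √6 = 2.4005
Critical value for a two-sided test at α = 0.1: z_{α/2} = 1.645.
Power = Φ(δ − 1.645) + Φ(−δ − 1.645) = Φ(0.756) + Φ(-4.045) = 0.7751 + 0.0000 = 0.7751.
Type II error: β = 1 − power = 1 − 0.7751 = 0.2249.

β ≈ 0.225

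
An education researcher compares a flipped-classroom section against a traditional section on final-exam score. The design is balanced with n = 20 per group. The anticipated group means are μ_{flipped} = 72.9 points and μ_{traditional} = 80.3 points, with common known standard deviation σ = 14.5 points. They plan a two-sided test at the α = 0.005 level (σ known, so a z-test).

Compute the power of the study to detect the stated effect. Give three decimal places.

Power ≈ 0.116

Standardized effect: d = |μ_{flipped} − μ_{traditional}| / σ = |72.9 − 80.3| / 14.5 = 0.5103
Noncentrality parameter: δ = d·√(n/2) = 0.5103 × √(20/2) = 1.6139
Two-sided α = 0.005 → critical value z_{0.0025} = 2.807.
Power = Φ(δ − 2.807) + Φ(−δ − 2.807) = Φ(-1.193) + Φ(-4.421) = 0.1164 + 0.0000 = 0.1164.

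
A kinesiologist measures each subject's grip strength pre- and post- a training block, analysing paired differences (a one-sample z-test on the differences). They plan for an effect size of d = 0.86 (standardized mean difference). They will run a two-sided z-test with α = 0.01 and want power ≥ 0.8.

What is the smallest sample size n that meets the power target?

For power 0.8 need Φ(δ − z_{0.005}) = 0.8, so δ = z_{0.005} + z_{0.20} = 2.576 + 0.842 = 3.417.
(The Φ(−δ − z_{α/2}) term is vanishingly small for δ > 0 and is dropped in the standard sample-size formula.)
δ = d·√n ⇒ n = (δ/d)² = (3.417 / 0.86)² = 15.79.
Rounding up, n = 16.

n = 16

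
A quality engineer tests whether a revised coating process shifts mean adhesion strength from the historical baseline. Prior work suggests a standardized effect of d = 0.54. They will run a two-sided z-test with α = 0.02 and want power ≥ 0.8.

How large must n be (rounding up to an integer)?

n = 35

Set Φ(δ − 2.326) = 0.8; then δ − 2.326 = Φ⁻¹(0.8) = 0.842, giving δ = 3.168.
(The Φ(−δ − z_{α/2}) term is vanishingly small for δ > 0 and is dropped in the standard sample-size formula.)
δ = d·√n ⇒ n = (δ/d)² = (3.168 / 0.54)² = 34.42.
Rounding up, n = 35.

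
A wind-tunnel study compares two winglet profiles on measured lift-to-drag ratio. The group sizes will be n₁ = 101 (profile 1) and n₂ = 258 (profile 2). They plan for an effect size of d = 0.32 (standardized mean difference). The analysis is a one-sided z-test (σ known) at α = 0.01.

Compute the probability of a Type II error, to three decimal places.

Noncentrality parameter: δ = d / √(1/n₁ + 1/n₂) = 0.32 / √(1/101 + 1/258) = 2.7263
Critical value for a one-sided test at α = 0.01: z_α = 2.326.
Power = Φ(δ − 2.326) = Φ(0.400) = 0.6554.
Type II error: β = 1 − power = 1 − 0.6554 = 0.3446.

β ≈ 0.345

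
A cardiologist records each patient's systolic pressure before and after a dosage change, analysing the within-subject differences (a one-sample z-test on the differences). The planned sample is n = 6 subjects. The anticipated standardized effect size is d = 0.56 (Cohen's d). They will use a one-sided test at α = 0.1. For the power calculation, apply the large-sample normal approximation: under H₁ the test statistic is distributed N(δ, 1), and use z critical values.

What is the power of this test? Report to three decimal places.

Noncentrality parameter: δ = d·√n = 0.56 × √6 = 1.3717
Critical value for a one-sided test at α = 0.1: z_α = 1.282.
Power = P(Z > 1.282 − δ) = Φ(0.090) = 0.5359.

Power ≈ 0.536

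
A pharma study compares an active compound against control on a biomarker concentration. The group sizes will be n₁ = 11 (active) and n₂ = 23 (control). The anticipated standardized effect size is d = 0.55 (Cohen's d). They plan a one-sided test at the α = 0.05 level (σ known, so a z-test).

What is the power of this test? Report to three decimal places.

Noncentrality parameter: δ = d / √(1/n₁ + 1/n₂) = 0.55 / √(1/11 + 1/23) = 1.5003
Critical value for a one-sided test at α = 0.05: z_α = 1.645.
Power = Φ(δ − 1.645) = Φ(-0.145) = 0.4425.

Power ≈ 0.443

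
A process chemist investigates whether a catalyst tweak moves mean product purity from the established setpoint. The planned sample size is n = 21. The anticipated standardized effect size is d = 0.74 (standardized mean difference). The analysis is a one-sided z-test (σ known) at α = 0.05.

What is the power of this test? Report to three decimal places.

Noncentrality parameter: λ = d·√n = 0.74 × √21 = 3.3911
Critical value for a one-sided test at α = 0.05: z_α = 1.645.
Power = P(Z > 1.645 − λ) = Φ(1.746) = 0.9596.

Power ≈ 0.960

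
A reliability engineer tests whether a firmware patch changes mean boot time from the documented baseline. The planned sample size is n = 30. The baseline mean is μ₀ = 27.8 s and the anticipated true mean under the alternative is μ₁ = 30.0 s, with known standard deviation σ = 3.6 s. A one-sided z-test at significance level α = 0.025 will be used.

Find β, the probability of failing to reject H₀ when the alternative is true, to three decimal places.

Standardized effect: d = |μ₁ − μ₀| / σ = |30.0 − 27.8| / 3.6 = 0.6111
Noncentrality parameter: δ = d·√n = 0.6111 × √30 = 3.3472
Critical value for a one-sided test at α = 0.025: z_α = 1.960.
Power = Φ(δ − 1.960) = Φ(1.387) = 0.9173.
Type II error: β = 1 − power = 1 − 0.9173 = 0.0827.

β ≈ 0.083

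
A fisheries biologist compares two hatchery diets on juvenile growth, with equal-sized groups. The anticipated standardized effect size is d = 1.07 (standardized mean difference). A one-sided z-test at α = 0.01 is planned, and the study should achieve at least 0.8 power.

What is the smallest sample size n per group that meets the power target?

n = 18 per group

For power 0.8 need Φ(δ − z_{0.01}) = 0.8, so δ = z_{0.01} + z_{0.20} = 2.326 + 0.842 = 3.168.
δ = d·√(n/2) ⇒ n = 2(δ/d)² = 2 × (3.168 / 1.07)² = 17.53.
Rounding up, n = 18 per group.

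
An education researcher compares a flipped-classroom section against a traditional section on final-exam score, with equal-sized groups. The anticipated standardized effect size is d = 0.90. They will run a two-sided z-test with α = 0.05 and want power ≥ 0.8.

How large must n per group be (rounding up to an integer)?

For power 0.8 need Φ(δ − z_{0.025}) = 0.8, so δ = z_{0.025} + z_{0.20} = 1.960 + 0.842 = 2.802.
(Ignoring the negligible lower-tail rejection probability gives the usual closed-form inversion.)
δ = d·√(n/2) ⇒ n = 2(δ/d)² = 2 × (2.802 / 0.90)² = 19.38.
Rounding up, n = 20 per group.

n = 20 per group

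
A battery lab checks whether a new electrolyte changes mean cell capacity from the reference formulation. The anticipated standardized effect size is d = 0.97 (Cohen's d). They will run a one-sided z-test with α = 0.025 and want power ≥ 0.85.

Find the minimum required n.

Set Φ(δ − 1.960) = 0.85; then δ − 1.960 = Φ⁻¹(0.85) = 1.036, giving δ = 2.996.
δ = d·√n ⇒ n = (δ/d)² = (2.996 / 0.97)² = 9.54.
Rounding up, n = 10.

n = 10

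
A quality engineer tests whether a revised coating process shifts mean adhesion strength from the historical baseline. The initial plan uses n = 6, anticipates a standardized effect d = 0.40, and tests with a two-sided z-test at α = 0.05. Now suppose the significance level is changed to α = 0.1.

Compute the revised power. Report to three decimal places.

δ = d·√n = 0.40 × √6 = 0.9798 (unchanged). New critical value: z_{0.05} = 1.645.
Revised power = Φ(δ − 1.645) + Φ(−δ − 1.645) = Φ(-0.665) + Φ(-2.625) = 0.2530 + 0.0043 = 0.2573.

Power ≈ 0.257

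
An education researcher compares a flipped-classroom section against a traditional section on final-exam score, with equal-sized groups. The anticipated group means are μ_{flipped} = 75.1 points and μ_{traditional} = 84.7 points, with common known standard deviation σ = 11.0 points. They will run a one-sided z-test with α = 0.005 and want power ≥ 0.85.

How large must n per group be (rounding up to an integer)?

Standardized effect: d = |μ_{flipped} − μ_{traditional}| / σ = |75.1 − 84.7| / 11.0 = 0.8727
For power 0.85 need Φ(δ − z_{0.005}) = 0.85, so δ = z_{0.005} + z_{0.15} = 2.576 + 1.036 = 3.612.
δ = d·√(n/2) ⇒ n = 2(δ/d)² = 2 × (3.612 / 0.8727)² = 34.26.
Round up to the next whole unit.

n = 35 per group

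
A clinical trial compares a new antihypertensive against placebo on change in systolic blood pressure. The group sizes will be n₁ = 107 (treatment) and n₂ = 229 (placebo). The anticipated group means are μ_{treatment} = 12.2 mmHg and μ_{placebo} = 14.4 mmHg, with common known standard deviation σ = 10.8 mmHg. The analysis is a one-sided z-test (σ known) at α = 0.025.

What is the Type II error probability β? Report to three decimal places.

Standardized effect: d = |μ_{treatment} − μ_{placebo}| / σ = |12.2 − 14.4| / 10.8 = 0.2037
Noncentrality parameter: δ = d / √(1/n₁ + 1/n₂) = 0.2037 / √(1/107 + 1/229) = 1.7396
Critical value for a one-sided test at α = 0.025: z_α = 1.960.
Power = P(Z > 1.960 − δ) = Φ(-0.220) = 0.4128.
Type II error: β = 1 − power = 1 − 0.4128 = 0.5872.

β ≈ 0.587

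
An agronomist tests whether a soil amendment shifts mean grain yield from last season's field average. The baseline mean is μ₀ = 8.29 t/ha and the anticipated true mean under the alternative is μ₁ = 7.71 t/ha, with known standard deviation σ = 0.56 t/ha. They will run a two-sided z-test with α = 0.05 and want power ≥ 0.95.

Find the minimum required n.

Standardized effect: d = |μ₁ − μ₀| / σ = |7.71 − 8.29| / 0.56 = 1.0357
Set Φ(δ − 1.960) = 0.95; then δ − 1.960 = Φ⁻¹(0.95) = 1.645, giving δ = 3.605.
(Ignoring the negligible lower-tail rejection probability gives the usual closed-form inversion.)
δ = d·√n ⇒ n = (δ/d)² = (3.605 / 1.0357)² = 12.11.
Round up to the next whole unit.

n = 13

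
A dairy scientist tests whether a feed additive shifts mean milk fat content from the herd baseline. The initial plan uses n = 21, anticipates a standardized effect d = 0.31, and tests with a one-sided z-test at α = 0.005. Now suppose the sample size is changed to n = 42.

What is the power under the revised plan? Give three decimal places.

Power ≈ 0.285

With n = 42: δ = d·√n = 0.31 × √42 = 2.0090. Critical value z_{0.005} = 2.576.
Revised power = P(Z > 2.576 − δ) = Φ(-0.567) = 0.2854.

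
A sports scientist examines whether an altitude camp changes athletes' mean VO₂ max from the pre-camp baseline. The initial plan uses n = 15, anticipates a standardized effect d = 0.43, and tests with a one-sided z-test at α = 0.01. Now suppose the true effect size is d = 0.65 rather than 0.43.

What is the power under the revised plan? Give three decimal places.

With d = 0.65: δ = d·√n = 0.65 × √15 = 2.5174. Critical value z_{0.01} = 2.326.
Revised power = P(Z > 2.326 − δ) = Φ(0.191) = 0.5758.

Power ≈ 0.576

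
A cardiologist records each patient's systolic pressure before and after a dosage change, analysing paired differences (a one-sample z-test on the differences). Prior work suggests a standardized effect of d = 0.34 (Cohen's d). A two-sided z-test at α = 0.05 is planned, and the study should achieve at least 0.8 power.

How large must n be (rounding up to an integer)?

For power 0.8 need Φ(δ − z_{0.025}) = 0.8, so δ = z_{0.025} + z_{0.20} = 1.960 + 0.842 = 2.802.
(The Φ(−δ − z_{α/2}) term is vanishingly small for δ > 0 and is dropped in the standard sample-size formula.)
δ = d·√n ⇒ n = (δ/d)² = (2.802 / 0.34)² = 67.90.
Rounding up, n = 68.

n = 68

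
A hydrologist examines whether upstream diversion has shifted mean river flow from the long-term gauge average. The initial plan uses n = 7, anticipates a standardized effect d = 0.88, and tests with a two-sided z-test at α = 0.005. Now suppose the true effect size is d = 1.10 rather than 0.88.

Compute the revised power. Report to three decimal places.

With d = 1.10: δ = d·√n = 1.10 × √7 = 2.9103. Critical value z_{0.0025} = 2.807.
Revised power = Φ(δ − 2.807) + Φ(−δ − 2.807) = Φ(0.103) + Φ(-5.717) = 0.5411 + 0.0000 = 0.5411.

Power ≈ 0.541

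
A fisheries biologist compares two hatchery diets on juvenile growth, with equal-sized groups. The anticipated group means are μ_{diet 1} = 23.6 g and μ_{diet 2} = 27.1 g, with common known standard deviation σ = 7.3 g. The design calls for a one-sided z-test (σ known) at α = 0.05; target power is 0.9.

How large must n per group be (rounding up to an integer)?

Standardized effect: d = |μ_{diet 1} − μ_{diet 2}| / σ = |23.6 − 27.1| / 7.3 = 0.4795
For power 0.9 need Φ(δ − z_{0.05}) = 0.9, so δ = z_{0.05} + z_{0.10} = 1.645 + 1.282 = 2.926.
δ = d·√(n/2) ⇒ n = 2(δ/d)² = 2 × (2.926 / 0.4795)² = 74.51.
Round up to the next whole unit.

n = 75 per group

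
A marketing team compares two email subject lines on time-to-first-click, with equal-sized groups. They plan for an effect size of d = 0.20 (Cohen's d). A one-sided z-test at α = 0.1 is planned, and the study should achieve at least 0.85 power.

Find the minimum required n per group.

For power 0.85 need Φ(δ − z_{0.1}) = 0.85, so δ = z_{0.1} + z_{0.15} = 1.282 + 1.036 = 2.318.
δ = d·√(n/2) ⇒ n = 2(δ/d)² = 2 × (2.318 / 0.20)² = 268.65.
Rounding up, n = 269 per group.

n = 269 per group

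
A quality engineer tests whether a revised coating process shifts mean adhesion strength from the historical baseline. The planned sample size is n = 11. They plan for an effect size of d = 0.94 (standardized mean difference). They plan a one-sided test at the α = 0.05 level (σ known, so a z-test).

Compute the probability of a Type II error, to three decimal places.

β ≈ 0.070

Noncentrality parameter: δ = d·√n = 0.94 × √11 = 3.1176
Critical value for a one-sided test at α = 0.05: z_α = 1.645.
Power = Φ(δ − 1.645) = Φ(1.473) = 0.9296.
Type II error: β = 1 − power = 1 − 0.9296 = 0.0704.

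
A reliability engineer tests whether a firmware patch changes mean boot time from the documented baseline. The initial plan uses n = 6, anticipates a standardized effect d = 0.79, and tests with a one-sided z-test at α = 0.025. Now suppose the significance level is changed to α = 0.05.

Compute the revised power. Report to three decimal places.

δ = d·√n = 0.79 × √6 = 1.9351 (unchanged). New critical value: z_{0.05} = 1.645.
Revised power = Φ(δ − 1.645) = Φ(0.290) = 0.6142.

Power ≈ 0.614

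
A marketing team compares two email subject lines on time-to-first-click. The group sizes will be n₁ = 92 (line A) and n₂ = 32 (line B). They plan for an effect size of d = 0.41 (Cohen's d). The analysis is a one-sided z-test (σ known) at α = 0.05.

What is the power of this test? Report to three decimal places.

Noncentrality parameter: δ = d / √(1/n₁ + 1/n₂) = 0.41 / √(1/92 + 1/32) = 1.9978
Critical value for a one-sided test at α = 0.05: z_α = 1.645.
Power = Φ(δ − 1.645) = Φ(0.353) = 0.6379.

Power ≈ 0.638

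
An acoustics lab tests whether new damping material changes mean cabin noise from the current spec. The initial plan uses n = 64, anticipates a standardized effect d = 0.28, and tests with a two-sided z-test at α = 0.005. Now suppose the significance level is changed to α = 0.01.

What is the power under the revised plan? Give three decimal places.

Power ≈ 0.369

δ = d·√n = 0.28 × √64 = 2.2400 (unchanged). New critical value: z_{0.005} = 2.576.
Revised power = Φ(δ − 2.576) + Φ(−δ − 2.576) = Φ(-0.336) + Φ(-4.816) = 0.3685 + 0.0000 = 0.3685.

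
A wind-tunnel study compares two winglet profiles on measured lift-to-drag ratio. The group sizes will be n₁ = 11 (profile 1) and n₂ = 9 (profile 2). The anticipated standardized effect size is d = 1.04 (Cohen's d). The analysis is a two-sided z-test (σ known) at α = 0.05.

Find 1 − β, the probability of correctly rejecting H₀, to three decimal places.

Noncentrality parameter: δ = d / √(1/n₁ + 1/n₂) = 1.04 / √(1/11 + 1/9) = 2.3139
Two-sided α = 0.05 → critical value z_{0.025} = 1.960.
Power = Φ(δ − 1.960) + Φ(−δ − 1.960) = Φ(0.354) + Φ(-4.274) = 0.6383 + 0.0000 = 0.6383.

Power ≈ 0.638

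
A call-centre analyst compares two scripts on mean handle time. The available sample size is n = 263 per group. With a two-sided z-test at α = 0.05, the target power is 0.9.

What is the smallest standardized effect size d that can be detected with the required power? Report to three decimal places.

d ≈ 0.283

Need Φ(δ − 1.960) = 0.9, so δ = 1.960 + 1.282 = 3.242.
(Lower-tail contribution to power is negligible for δ > 0.)
δ = d·√(n/2) ⇒ d = δ/√(n/2) = 3.242/√(263/2) = 0.2827.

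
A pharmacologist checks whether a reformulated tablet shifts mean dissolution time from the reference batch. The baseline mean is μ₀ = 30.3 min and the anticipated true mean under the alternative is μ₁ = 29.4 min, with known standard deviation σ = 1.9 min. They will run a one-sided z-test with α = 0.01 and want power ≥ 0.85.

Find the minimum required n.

Standardized effect: d = |μ₁ − μ₀| / σ = |29.4 − 30.3| / 1.9 = 0.4737
Set Φ(δ − 2.326) = 0.85; then δ − 2.326 = Φ⁻¹(0.85) = 1.036, giving δ = 3.363.
δ = d·√n ⇒ n = (δ/d)² = (3.363 / 0.4737)² = 50.40.
Round up to the next whole unit.

n = 51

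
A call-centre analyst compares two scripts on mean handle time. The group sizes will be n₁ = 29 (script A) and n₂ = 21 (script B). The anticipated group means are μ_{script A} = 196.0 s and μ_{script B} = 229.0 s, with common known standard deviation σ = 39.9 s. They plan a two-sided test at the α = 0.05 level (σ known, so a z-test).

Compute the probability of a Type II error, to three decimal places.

Standardized effect: d = |μ_{script A} − μ_{script B}| / σ = |196.0 − 229.0| / 39.9 = 0.8271
Noncentrality parameter: δ = d / √(1/n₁ + 1/n₂) = 0.8271 / √(1/29 + 1/21) = 2.8865
Critical value for a two-sided test at α = 0.05: z_{α/2} = 1.960.
Power = Φ(δ − 1.960) + Φ(−δ − 1.960) = Φ(0.926) + Φ(-4.846) = 0.8229 + 0.0000 = 0.8229.
Type II error: β = 1 − power = 1 − 0.8229 = 0.1771.

β ≈ 0.177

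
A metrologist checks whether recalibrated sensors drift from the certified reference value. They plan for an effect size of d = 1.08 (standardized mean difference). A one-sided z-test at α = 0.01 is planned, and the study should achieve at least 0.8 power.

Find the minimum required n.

n = 9

Set Φ(δ − 2.326) = 0.8; then δ − 2.326 = Φ⁻¹(0.8) = 0.842, giving δ = 3.168.
δ = d·√n ⇒ n = (δ/d)² = (3.168 / 1.08)² = 8.60.
Round up to the next whole unit.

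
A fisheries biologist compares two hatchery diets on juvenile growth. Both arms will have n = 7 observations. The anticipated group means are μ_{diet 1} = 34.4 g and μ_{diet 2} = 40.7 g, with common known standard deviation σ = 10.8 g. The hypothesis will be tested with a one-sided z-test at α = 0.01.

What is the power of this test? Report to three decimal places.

Standardized effect: d = |μ_{diet 1} − μ_{diet 2}| / σ = |34.4 − 40.7| / 10.8 = 0.5833
Noncentrality parameter: δ = d·√(n/2) = 0.5833 × √(7/2) = 1.0913
One-sided α = 0.01 → critical value z_{0.01} = 2.326.
Power = Φ(δ − 2.326) = Φ(-1.235) = 0.1084.

Power ≈ 0.108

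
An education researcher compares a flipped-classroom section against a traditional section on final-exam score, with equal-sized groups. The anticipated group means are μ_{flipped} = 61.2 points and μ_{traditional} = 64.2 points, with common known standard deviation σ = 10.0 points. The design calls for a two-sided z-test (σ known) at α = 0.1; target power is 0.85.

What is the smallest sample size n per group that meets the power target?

n = 160 per group

Standardized effect: d = |μ_{flipped} − μ_{traditional}| / σ = |61.2 − 64.2| / 10.0 = 0.3000
Set Φ(δ − 1.645) = 0.85; then δ − 1.645 = Φ⁻¹(0.85) = 1.036, giving δ = 2.681.
(For δ > 0 the lower-tail rejection region contributes negligibly to power, so the one-term inversion is standard.)
δ = d·√(n/2) ⇒ n = 2(δ/d)² = 2 × (2.681 / 0.3000)² = 159.76.
Rounding up, n = 160 per group.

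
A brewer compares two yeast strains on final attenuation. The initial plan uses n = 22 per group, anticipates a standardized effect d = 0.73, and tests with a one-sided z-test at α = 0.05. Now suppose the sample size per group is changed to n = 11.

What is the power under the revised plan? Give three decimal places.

Power ≈ 0.527

With n = 11 per group: δ = d·√(n/2) = 0.73 × √(11/2) = 1.7120. Critical value z_{0.05} = 1.645.
Revised power = Φ(δ − 1.645) = Φ(0.067) = 0.5268.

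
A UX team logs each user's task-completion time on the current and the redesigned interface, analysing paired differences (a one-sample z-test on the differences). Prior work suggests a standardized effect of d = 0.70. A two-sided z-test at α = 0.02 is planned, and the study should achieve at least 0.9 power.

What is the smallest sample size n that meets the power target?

n = 27

For power 0.9 need Φ(δ − z_{0.01}) = 0.9, so δ = z_{0.01} + z_{0.10} = 2.326 + 1.282 = 3.608.
(Ignoring the negligible lower-tail rejection probability gives the usual closed-form inversion.)
δ = d·√n ⇒ n = (δ/d)² = (3.608 / 0.70)² = 26.57.
Round up to the next whole unit.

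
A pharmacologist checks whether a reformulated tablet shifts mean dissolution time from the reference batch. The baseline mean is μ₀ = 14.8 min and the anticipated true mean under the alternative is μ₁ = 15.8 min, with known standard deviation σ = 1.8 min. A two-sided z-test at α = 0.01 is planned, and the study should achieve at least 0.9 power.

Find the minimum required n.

n = 49

Standardized effect: d = |μ₁ − μ₀| / σ = |15.8 − 14.8| / 1.8 = 0.5556
Set Φ(δ − 2.576) = 0.9; then δ − 2.576 = Φ⁻¹(0.9) = 1.282, giving δ = 3.857.
(Ignoring the negligible lower-tail rejection probability gives the usual closed-form inversion.)
δ = d·√n ⇒ n = (δ/d)² = (3.857 / 0.5556)² = 48.21.
Rounding up, n = 49.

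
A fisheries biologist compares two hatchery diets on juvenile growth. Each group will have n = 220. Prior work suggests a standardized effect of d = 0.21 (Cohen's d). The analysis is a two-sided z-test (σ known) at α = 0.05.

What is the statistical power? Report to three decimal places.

Noncentrality parameter: δ = d·√(n/2) = 0.21 × √(220/2) = 2.2025
Two-sided α = 0.05 → critical value z_{0.025} = 1.960.
Power = Φ(δ − 1.960) + Φ(−δ − 1.960) = Φ(0.243) + Φ(-4.162) = 0.5958 + 0.0000 = 0.5958.

Power ≈ 0.596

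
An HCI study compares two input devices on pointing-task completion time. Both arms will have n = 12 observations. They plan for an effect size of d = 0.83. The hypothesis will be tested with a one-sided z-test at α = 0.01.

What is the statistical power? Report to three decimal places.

Power ≈ 0.385

Noncentrality parameter: δ = d·√(n/2) = 0.83 × √(12/2) = 2.0331
Critical value for a one-sided test at α = 0.01: z_α = 2.326.
Power = Φ(δ − 2.326) = Φ(-0.293) = 0.3847.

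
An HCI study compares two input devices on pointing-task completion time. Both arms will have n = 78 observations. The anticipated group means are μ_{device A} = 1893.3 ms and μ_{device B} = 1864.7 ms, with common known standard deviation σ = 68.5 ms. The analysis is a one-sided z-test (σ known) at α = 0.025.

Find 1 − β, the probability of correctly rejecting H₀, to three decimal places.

Standardized effect: d = |μ_{device A} − μ_{device B}| / σ = |1893.3 − 1864.7| / 68.5 = 0.4175
Noncentrality parameter: δ = d·√(n/2) = 0.4175 × √(78/2) = 2.6074
Critical value for a one-sided test at α = 0.025: z_α = 1.960.
Power = P(Z > 1.960 − δ) = Φ(0.647) = 0.7413.

Power ≈ 0.741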